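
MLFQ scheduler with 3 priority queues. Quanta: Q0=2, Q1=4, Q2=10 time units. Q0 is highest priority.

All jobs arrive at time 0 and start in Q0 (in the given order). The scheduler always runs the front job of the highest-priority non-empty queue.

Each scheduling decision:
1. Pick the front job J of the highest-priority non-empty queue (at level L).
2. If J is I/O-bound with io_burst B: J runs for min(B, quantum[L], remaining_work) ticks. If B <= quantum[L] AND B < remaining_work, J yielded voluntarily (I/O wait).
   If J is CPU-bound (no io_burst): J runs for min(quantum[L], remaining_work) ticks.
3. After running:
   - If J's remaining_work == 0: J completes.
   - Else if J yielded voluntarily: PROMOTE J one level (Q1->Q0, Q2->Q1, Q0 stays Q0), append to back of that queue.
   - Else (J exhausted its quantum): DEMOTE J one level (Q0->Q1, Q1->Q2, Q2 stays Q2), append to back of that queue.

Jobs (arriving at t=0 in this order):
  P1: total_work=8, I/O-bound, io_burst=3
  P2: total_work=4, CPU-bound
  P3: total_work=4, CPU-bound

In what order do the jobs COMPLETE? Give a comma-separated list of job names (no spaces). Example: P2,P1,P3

t=0-2: P1@Q0 runs 2, rem=6, quantum used, demote→Q1. Q0=[P2,P3] Q1=[P1] Q2=[]
t=2-4: P2@Q0 runs 2, rem=2, quantum used, demote→Q1. Q0=[P3] Q1=[P1,P2] Q2=[]
t=4-6: P3@Q0 runs 2, rem=2, quantum used, demote→Q1. Q0=[] Q1=[P1,P2,P3] Q2=[]
t=6-9: P1@Q1 runs 3, rem=3, I/O yield, promote→Q0. Q0=[P1] Q1=[P2,P3] Q2=[]
t=9-11: P1@Q0 runs 2, rem=1, quantum used, demote→Q1. Q0=[] Q1=[P2,P3,P1] Q2=[]
t=11-13: P2@Q1 runs 2, rem=0, completes. Q0=[] Q1=[P3,P1] Q2=[]
t=13-15: P3@Q1 runs 2, rem=0, completes. Q0=[] Q1=[P1] Q2=[]
t=15-16: P1@Q1 runs 1, rem=0, completes. Q0=[] Q1=[] Q2=[]

Answer: P2,P3,P1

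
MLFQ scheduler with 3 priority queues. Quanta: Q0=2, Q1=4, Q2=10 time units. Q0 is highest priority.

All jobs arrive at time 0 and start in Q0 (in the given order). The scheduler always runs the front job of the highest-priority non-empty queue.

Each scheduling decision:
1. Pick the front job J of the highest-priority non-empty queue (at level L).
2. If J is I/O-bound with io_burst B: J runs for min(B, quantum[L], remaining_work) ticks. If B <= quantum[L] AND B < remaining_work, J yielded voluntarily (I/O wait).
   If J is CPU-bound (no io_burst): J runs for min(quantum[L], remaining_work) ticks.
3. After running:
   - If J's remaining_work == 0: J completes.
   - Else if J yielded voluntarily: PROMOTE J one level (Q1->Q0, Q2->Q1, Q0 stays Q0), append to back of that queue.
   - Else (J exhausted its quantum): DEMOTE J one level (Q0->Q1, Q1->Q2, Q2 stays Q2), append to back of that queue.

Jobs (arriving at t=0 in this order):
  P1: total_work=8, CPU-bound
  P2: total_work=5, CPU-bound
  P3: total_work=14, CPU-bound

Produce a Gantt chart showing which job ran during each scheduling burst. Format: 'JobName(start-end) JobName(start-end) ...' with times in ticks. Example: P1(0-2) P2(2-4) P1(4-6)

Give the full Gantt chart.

t=0-2: P1@Q0 runs 2, rem=6, quantum used, demote→Q1. Q0=[P2,P3] Q1=[P1] Q2=[]
t=2-4: P2@Q0 runs 2, rem=3, quantum used, demote→Q1. Q0=[P3] Q1=[P1,P2] Q2=[]
t=4-6: P3@Q0 runs 2, rem=12, quantum used, demote→Q1. Q0=[] Q1=[P1,P2,P3] Q2=[]
t=6-10: P1@Q1 runs 4, rem=2, quantum used, demote→Q2. Q0=[] Q1=[P2,P3] Q2=[P1]
t=10-13: P2@Q1 runs 3, rem=0, completes. Q0=[] Q1=[P3] Q2=[P1]
t=13-17: P3@Q1 runs 4, rem=8, quantum used, demote→Q2. Q0=[] Q1=[] Q2=[P1,P3]
t=17-19: P1@Q2 runs 2, rem=0, completes. Q0=[] Q1=[] Q2=[P3]
t=19-27: P3@Q2 runs 8, rem=0, completes. Q0=[] Q1=[] Q2=[]

Answer: P1(0-2) P2(2-4) P3(4-6) P1(6-10) P2(10-13) P3(13-17) P1(17-19) P3(19-27)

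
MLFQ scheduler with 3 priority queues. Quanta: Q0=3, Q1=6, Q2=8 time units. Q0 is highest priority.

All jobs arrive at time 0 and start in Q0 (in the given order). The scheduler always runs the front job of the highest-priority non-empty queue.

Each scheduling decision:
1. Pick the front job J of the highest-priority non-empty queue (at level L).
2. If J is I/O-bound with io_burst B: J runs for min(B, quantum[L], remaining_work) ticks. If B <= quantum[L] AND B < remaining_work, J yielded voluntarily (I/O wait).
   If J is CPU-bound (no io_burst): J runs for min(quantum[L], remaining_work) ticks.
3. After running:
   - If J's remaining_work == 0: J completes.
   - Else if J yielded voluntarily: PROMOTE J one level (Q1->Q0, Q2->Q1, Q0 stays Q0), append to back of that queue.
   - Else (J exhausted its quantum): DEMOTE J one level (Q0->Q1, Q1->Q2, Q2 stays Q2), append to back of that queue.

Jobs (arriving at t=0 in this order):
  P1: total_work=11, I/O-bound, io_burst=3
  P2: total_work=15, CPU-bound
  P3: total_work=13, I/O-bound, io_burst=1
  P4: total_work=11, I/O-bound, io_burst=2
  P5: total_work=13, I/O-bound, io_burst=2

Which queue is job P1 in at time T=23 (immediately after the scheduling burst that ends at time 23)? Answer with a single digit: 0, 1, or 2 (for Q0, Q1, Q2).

t=0-3: P1@Q0 runs 3, rem=8, I/O yield, promote→Q0. Q0=[P2,P3,P4,P5,P1] Q1=[] Q2=[]
t=3-6: P2@Q0 runs 3, rem=12, quantum used, demote→Q1. Q0=[P3,P4,P5,P1] Q1=[P2] Q2=[]
t=6-7: P3@Q0 runs 1, rem=12, I/O yield, promote→Q0. Q0=[P4,P5,P1,P3] Q1=[P2] Q2=[]
t=7-9: P4@Q0 runs 2, rem=9, I/O yield, promote→Q0. Q0=[P5,P1,P3,P4] Q1=[P2] Q2=[]
t=9-11: P5@Q0 runs 2, rem=11, I/O yield, promote→Q0. Q0=[P1,P3,P4,P5] Q1=[P2] Q2=[]
t=11-14: P1@Q0 runs 3, rem=5, I/O yield, promote→Q0. Q0=[P3,P4,P5,P1] Q1=[P2] Q2=[]
t=14-15: P3@Q0 runs 1, rem=11, I/O yield, promote→Q0. Q0=[P4,P5,P1,P3] Q1=[P2] Q2=[]
t=15-17: P4@Q0 runs 2, rem=7, I/O yield, promote→Q0. Q0=[P5,P1,P3,P4] Q1=[P2] Q2=[]
t=17-19: P5@Q0 runs 2, rem=9, I/O yield, promote→Q0. Q0=[P1,P3,P4,P5] Q1=[P2] Q2=[]
t=19-22: P1@Q0 runs 3, rem=2, I/O yield, promote→Q0. Q0=[P3,P4,P5,P1] Q1=[P2] Q2=[]
t=22-23: P3@Q0 runs 1, rem=10, I/O yield, promote→Q0. Q0=[P4,P5,P1,P3] Q1=[P2] Q2=[]
t=23-25: P4@Q0 runs 2, rem=5, I/O yield, promote→Q0. Q0=[P5,P1,P3,P4] Q1=[P2] Q2=[]
t=25-27: P5@Q0 runs 2, rem=7, I/O yield, promote→Q0. Q0=[P1,P3,P4,P5] Q1=[P2] Q2=[]
t=27-29: P1@Q0 runs 2, rem=0, completes. Q0=[P3,P4,P5] Q1=[P2] Q2=[]
t=29-30: P3@Q0 runs 1, rem=9, I/O yield, promote→Q0. Q0=[P4,P5,P3] Q1=[P2] Q2=[]
t=30-32: P4@Q0 runs 2, rem=3, I/O yield, promote→Q0. Q0=[P5,P3,P4] Q1=[P2] Q2=[]
t=32-34: P5@Q0 runs 2, rem=5, I/O yield, promote→Q0. Q0=[P3,P4,P5] Q1=[P2] Q2=[]
t=34-35: P3@Q0 runs 1, rem=8, I/O yield, promote→Q0. Q0=[P4,P5,P3] Q1=[P2] Q2=[]
t=35-37: P4@Q0 runs 2, rem=1, I/O yield, promote→Q0. Q0=[P5,P3,P4] Q1=[P2] Q2=[]
t=37-39: P5@Q0 runs 2, rem=3, I/O yield, promote→Q0. Q0=[P3,P4,P5] Q1=[P2] Q2=[]
t=39-40: P3@Q0 runs 1, rem=7, I/O yield, promote→Q0. Q0=[P4,P5,P3] Q1=[P2] Q2=[]
t=40-41: P4@Q0 runs 1, rem=0, completes. Q0=[P5,P3] Q1=[P2] Q2=[]
t=41-43: P5@Q0 runs 2, rem=1, I/O yield, promote→Q0. Q0=[P3,P5] Q1=[P2] Q2=[]
t=43-44: P3@Q0 runs 1, rem=6, I/O yield, promote→Q0. Q0=[P5,P3] Q1=[P2] Q2=[]
t=44-45: P5@Q0 runs 1, rem=0, completes. Q0=[P3] Q1=[P2] Q2=[]
t=45-46: P3@Q0 runs 1, rem=5, I/O yield, promote→Q0. Q0=[P3] Q1=[P2] Q2=[]
t=46-47: P3@Q0 runs 1, rem=4, I/O yield, promote→Q0. Q0=[P3] Q1=[P2] Q2=[]
t=47-48: P3@Q0 runs 1, rem=3, I/O yield, promote→Q0. Q0=[P3] Q1=[P2] Q2=[]
t=48-49: P3@Q0 runs 1, rem=2, I/O yield, promote→Q0. Q0=[P3] Q1=[P2] Q2=[]
t=49-50: P3@Q0 runs 1, rem=1, I/O yield, promote→Q0. Q0=[P3] Q1=[P2] Q2=[]
t=50-51: P3@Q0 runs 1, rem=0, completes. Q0=[] Q1=[P2] Q2=[]
t=51-57: P2@Q1 runs 6, rem=6, quantum used, demote→Q2. Q0=[] Q1=[] Q2=[P2]
t=57-63: P2@Q2 runs 6, rem=0, completes. Q0=[] Q1=[] Q2=[]

Answer: 0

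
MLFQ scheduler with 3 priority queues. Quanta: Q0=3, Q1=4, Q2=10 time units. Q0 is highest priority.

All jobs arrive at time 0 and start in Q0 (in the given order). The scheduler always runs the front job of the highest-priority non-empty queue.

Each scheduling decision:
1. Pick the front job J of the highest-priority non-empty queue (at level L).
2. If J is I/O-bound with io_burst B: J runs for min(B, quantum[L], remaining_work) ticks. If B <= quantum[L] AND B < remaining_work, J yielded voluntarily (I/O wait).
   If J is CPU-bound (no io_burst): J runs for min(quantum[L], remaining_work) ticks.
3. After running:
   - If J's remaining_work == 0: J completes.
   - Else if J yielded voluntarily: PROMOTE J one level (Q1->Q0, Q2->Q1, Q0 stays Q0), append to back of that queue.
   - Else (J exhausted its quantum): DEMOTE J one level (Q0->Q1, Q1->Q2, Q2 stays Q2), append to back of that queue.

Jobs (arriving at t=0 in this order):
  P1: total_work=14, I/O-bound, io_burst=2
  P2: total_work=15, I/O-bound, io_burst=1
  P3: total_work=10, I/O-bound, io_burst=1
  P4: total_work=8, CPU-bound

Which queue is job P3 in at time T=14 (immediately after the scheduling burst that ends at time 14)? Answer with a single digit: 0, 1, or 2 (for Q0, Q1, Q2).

t=0-2: P1@Q0 runs 2, rem=12, I/O yield, promote→Q0. Q0=[P2,P3,P4,P1] Q1=[] Q2=[]
t=2-3: P2@Q0 runs 1, rem=14, I/O yield, promote→Q0. Q0=[P3,P4,P1,P2] Q1=[] Q2=[]
t=3-4: P3@Q0 runs 1, rem=9, I/O yield, promote→Q0. Q0=[P4,P1,P2,P3] Q1=[] Q2=[]
t=4-7: P4@Q0 runs 3, rem=5, quantum used, demote→Q1. Q0=[P1,P2,P3] Q1=[P4] Q2=[]
t=7-9: P1@Q0 runs 2, rem=10, I/O yield, promote→Q0. Q0=[P2,P3,P1] Q1=[P4] Q2=[]
t=9-10: P2@Q0 runs 1, rem=13, I/O yield, promote→Q0. Q0=[P3,P1,P2] Q1=[P4] Q2=[]
t=10-11: P3@Q0 runs 1, rem=8, I/O yield, promote→Q0. Q0=[P1,P2,P3] Q1=[P4] Q2=[]
t=11-13: P1@Q0 runs 2, rem=8, I/O yield, promote→Q0. Q0=[P2,P3,P1] Q1=[P4] Q2=[]
t=13-14: P2@Q0 runs 1, rem=12, I/O yield, promote→Q0. Q0=[P3,P1,P2] Q1=[P4] Q2=[]
t=14-15: P3@Q0 runs 1, rem=7, I/O yield, promote→Q0. Q0=[P1,P2,P3] Q1=[P4] Q2=[]
t=15-17: P1@Q0 runs 2, rem=6, I/O yield, promote→Q0. Q0=[P2,P3,P1] Q1=[P4] Q2=[]
t=17-18: P2@Q0 runs 1, rem=11, I/O yield, promote→Q0. Q0=[P3,P1,P2] Q1=[P4] Q2=[]
t=18-19: P3@Q0 runs 1, rem=6, I/O yield, promote→Q0. Q0=[P1,P2,P3] Q1=[P4] Q2=[]
t=19-21: P1@Q0 runs 2, rem=4, I/O yield, promote→Q0. Q0=[P2,P3,P1] Q1=[P4] Q2=[]
t=21-22: P2@Q0 runs 1, rem=10, I/O yield, promote→Q0. Q0=[P3,P1,P2] Q1=[P4] Q2=[]
t=22-23: P3@Q0 runs 1, rem=5, I/O yield, promote→Q0. Q0=[P1,P2,P3] Q1=[P4] Q2=[]
t=23-25: P1@Q0 runs 2, rem=2, I/O yield, promote→Q0. Q0=[P2,P3,P1] Q1=[P4] Q2=[]
t=25-26: P2@Q0 runs 1, rem=9, I/O yield, promote→Q0. Q0=[P3,P1,P2] Q1=[P4] Q2=[]
t=26-27: P3@Q0 runs 1, rem=4, I/O yield, promote→Q0. Q0=[P1,P2,P3] Q1=[P4] Q2=[]
t=27-29: P1@Q0 runs 2, rem=0, completes. Q0=[P2,P3] Q1=[P4] Q2=[]
t=29-30: P2@Q0 runs 1, rem=8, I/O yield, promote→Q0. Q0=[P3,P2] Q1=[P4] Q2=[]
t=30-31: P3@Q0 runs 1, rem=3, I/O yield, promote→Q0. Q0=[P2,P3] Q1=[P4] Q2=[]
t=31-32: P2@Q0 runs 1, rem=7, I/O yield, promote→Q0. Q0=[P3,P2] Q1=[P4] Q2=[]
t=32-33: P3@Q0 runs 1, rem=2, I/O yield, promote→Q0. Q0=[P2,P3] Q1=[P4] Q2=[]
t=33-34: P2@Q0 runs 1, rem=6, I/O yield, promote→Q0. Q0=[P3,P2] Q1=[P4] Q2=[]
t=34-35: P3@Q0 runs 1, rem=1, I/O yield, promote→Q0. Q0=[P2,P3] Q1=[P4] Q2=[]
t=35-36: P2@Q0 runs 1, rem=5, I/O yield, promote→Q0. Q0=[P3,P2] Q1=[P4] Q2=[]
t=36-37: P3@Q0 runs 1, rem=0, completes. Q0=[P2] Q1=[P4] Q2=[]
t=37-38: P2@Q0 runs 1, rem=4, I/O yield, promote→Q0. Q0=[P2] Q1=[P4] Q2=[]
t=38-39: P2@Q0 runs 1, rem=3, I/O yield, promote→Q0. Q0=[P2] Q1=[P4] Q2=[]
t=39-40: P2@Q0 runs 1, rem=2, I/O yield, promote→Q0. Q0=[P2] Q1=[P4] Q2=[]
t=40-41: P2@Q0 runs 1, rem=1, I/O yield, promote→Q0. Q0=[P2] Q1=[P4] Q2=[]
t=41-42: P2@Q0 runs 1, rem=0, completes. Q0=[] Q1=[P4] Q2=[]
t=42-46: P4@Q1 runs 4, rem=1, quantum used, demote→Q2. Q0=[] Q1=[] Q2=[P4]
t=46-47: P4@Q2 runs 1, rem=0, completes. Q0=[] Q1=[] Q2=[]

Answer: 0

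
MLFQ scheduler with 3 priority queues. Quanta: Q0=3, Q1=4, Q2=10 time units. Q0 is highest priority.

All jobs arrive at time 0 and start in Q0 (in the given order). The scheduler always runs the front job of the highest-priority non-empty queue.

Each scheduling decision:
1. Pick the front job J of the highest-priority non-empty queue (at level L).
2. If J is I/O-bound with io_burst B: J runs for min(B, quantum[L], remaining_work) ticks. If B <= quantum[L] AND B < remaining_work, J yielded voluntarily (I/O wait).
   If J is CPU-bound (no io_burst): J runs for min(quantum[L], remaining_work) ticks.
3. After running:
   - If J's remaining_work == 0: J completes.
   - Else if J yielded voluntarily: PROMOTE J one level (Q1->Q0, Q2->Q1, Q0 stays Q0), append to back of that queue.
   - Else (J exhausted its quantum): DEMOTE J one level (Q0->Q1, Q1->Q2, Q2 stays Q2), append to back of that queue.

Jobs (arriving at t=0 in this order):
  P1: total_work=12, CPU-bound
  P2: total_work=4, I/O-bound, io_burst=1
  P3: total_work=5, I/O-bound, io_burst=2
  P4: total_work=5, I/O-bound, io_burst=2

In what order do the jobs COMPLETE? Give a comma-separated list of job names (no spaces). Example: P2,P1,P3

Answer: P3,P4,P2,P1

Derivation:
t=0-3: P1@Q0 runs 3, rem=9, quantum used, demote→Q1. Q0=[P2,P3,P4] Q1=[P1] Q2=[]
t=3-4: P2@Q0 runs 1, rem=3, I/O yield, promote→Q0. Q0=[P3,P4,P2] Q1=[P1] Q2=[]
t=4-6: P3@Q0 runs 2, rem=3, I/O yield, promote→Q0. Q0=[P4,P2,P3] Q1=[P1] Q2=[]
t=6-8: P4@Q0 runs 2, rem=3, I/O yield, promote→Q0. Q0=[P2,P3,P4] Q1=[P1] Q2=[]
t=8-9: P2@Q0 runs 1, rem=2, I/O yield, promote→Q0. Q0=[P3,P4,P2] Q1=[P1] Q2=[]
t=9-11: P3@Q0 runs 2, rem=1, I/O yield, promote→Q0. Q0=[P4,P2,P3] Q1=[P1] Q2=[]
t=11-13: P4@Q0 runs 2, rem=1, I/O yield, promote→Q0. Q0=[P2,P3,P4] Q1=[P1] Q2=[]
t=13-14: P2@Q0 runs 1, rem=1, I/O yield, promote→Q0. Q0=[P3,P4,P2] Q1=[P1] Q2=[]
t=14-15: P3@Q0 runs 1, rem=0, completes. Q0=[P4,P2] Q1=[P1] Q2=[]
t=15-16: P4@Q0 runs 1, rem=0, completes. Q0=[P2] Q1=[P1] Q2=[]
t=16-17: P2@Q0 runs 1, rem=0, completes. Q0=[] Q1=[P1] Q2=[]
t=17-21: P1@Q1 runs 4, rem=5, quantum used, demote→Q2. Q0=[] Q1=[] Q2=[P1]
t=21-26: P1@Q2 runs 5, rem=0, completes. Q0=[] Q1=[] Q2=[]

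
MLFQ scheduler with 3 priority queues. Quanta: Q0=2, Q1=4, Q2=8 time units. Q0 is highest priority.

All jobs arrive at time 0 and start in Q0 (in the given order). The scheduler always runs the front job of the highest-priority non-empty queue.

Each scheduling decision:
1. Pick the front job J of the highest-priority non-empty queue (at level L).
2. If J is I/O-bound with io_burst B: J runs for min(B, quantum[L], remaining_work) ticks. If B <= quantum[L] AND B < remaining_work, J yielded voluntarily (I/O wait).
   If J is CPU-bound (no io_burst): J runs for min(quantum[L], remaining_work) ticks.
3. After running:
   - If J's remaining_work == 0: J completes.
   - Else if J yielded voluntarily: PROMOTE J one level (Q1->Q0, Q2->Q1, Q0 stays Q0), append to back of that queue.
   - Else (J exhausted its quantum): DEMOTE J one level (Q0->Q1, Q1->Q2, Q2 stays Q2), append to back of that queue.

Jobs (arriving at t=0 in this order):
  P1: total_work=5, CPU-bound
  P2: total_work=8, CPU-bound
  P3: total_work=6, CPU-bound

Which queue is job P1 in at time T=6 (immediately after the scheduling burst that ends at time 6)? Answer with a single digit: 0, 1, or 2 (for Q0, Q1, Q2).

Answer: 1

Derivation:
t=0-2: P1@Q0 runs 2, rem=3, quantum used, demote→Q1. Q0=[P2,P3] Q1=[P1] Q2=[]
t=2-4: P2@Q0 runs 2, rem=6, quantum used, demote→Q1. Q0=[P3] Q1=[P1,P2] Q2=[]
t=4-6: P3@Q0 runs 2, rem=4, quantum used, demote→Q1. Q0=[] Q1=[P1,P2,P3] Q2=[]
t=6-9: P1@Q1 runs 3, rem=0, completes. Q0=[] Q1=[P2,P3] Q2=[]
t=9-13: P2@Q1 runs 4, rem=2, quantum used, demote→Q2. Q0=[] Q1=[P3] Q2=[P2]
t=13-17: P3@Q1 runs 4, rem=0, completes. Q0=[] Q1=[] Q2=[P2]
t=17-19: P2@Q2 runs 2, rem=0, completes. Q0=[] Q1=[] Q2=[]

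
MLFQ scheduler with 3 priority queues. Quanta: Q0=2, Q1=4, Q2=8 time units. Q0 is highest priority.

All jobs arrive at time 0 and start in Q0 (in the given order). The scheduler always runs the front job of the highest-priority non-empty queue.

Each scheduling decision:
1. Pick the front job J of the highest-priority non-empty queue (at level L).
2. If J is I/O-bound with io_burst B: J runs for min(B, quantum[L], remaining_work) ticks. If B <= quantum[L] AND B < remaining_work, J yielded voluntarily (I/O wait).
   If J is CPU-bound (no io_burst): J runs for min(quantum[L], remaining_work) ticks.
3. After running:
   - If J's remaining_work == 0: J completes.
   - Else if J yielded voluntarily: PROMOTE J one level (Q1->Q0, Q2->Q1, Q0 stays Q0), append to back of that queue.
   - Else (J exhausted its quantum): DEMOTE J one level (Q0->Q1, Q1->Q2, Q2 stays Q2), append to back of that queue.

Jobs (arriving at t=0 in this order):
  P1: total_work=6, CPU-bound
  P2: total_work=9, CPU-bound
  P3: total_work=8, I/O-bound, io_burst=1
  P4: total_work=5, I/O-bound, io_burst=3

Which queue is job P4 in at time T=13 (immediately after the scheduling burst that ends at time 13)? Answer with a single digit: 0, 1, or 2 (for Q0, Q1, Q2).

Answer: 1

Derivation:
t=0-2: P1@Q0 runs 2, rem=4, quantum used, demote→Q1. Q0=[P2,P3,P4] Q1=[P1] Q2=[]
t=2-4: P2@Q0 runs 2, rem=7, quantum used, demote→Q1. Q0=[P3,P4] Q1=[P1,P2] Q2=[]
t=4-5: P3@Q0 runs 1, rem=7, I/O yield, promote→Q0. Q0=[P4,P3] Q1=[P1,P2] Q2=[]
t=5-7: P4@Q0 runs 2, rem=3, quantum used, demote→Q1. Q0=[P3] Q1=[P1,P2,P4] Q2=[]
t=7-8: P3@Q0 runs 1, rem=6, I/O yield, promote→Q0. Q0=[P3] Q1=[P1,P2,P4] Q2=[]
t=8-9: P3@Q0 runs 1, rem=5, I/O yield, promote→Q0. Q0=[P3] Q1=[P1,P2,P4] Q2=[]
t=9-10: P3@Q0 runs 1, rem=4, I/O yield, promote→Q0. Q0=[P3] Q1=[P1,P2,P4] Q2=[]
t=10-11: P3@Q0 runs 1, rem=3, I/O yield, promote→Q0. Q0=[P3] Q1=[P1,P2,P4] Q2=[]
t=11-12: P3@Q0 runs 1, rem=2, I/O yield, promote→Q0. Q0=[P3] Q1=[P1,P2,P4] Q2=[]
t=12-13: P3@Q0 runs 1, rem=1, I/O yield, promote→Q0. Q0=[P3] Q1=[P1,P2,P4] Q2=[]
t=13-14: P3@Q0 runs 1, rem=0, completes. Q0=[] Q1=[P1,P2,P4] Q2=[]
t=14-18: P1@Q1 runs 4, rem=0, completes. Q0=[] Q1=[P2,P4] Q2=[]
t=18-22: P2@Q1 runs 4, rem=3, quantum used, demote→Q2. Q0=[] Q1=[P4] Q2=[P2]
t=22-25: P4@Q1 runs 3, rem=0, completes. Q0=[] Q1=[] Q2=[P2]
t=25-28: P2@Q2 runs 3, rem=0, completes. Q0=[] Q1=[] Q2=[]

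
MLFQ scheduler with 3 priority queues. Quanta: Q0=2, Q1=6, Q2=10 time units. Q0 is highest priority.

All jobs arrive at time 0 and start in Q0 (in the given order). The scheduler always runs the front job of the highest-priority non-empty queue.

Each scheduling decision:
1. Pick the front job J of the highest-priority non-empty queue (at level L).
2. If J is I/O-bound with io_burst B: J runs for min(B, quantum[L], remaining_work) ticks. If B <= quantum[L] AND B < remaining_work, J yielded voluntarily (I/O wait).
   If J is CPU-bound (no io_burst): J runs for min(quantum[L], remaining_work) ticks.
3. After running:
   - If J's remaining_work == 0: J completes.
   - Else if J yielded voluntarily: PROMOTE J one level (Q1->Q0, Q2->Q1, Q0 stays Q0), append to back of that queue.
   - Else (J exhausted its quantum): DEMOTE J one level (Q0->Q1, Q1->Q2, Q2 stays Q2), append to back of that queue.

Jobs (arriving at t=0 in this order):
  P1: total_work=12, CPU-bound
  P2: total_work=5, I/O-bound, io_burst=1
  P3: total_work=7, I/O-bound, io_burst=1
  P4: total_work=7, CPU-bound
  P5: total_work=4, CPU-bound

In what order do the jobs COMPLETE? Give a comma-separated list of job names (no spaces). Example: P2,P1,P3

t=0-2: P1@Q0 runs 2, rem=10, quantum used, demote→Q1. Q0=[P2,P3,P4,P5] Q1=[P1] Q2=[]
t=2-3: P2@Q0 runs 1, rem=4, I/O yield, promote→Q0. Q0=[P3,P4,P5,P2] Q1=[P1] Q2=[]
t=3-4: P3@Q0 runs 1, rem=6, I/O yield, promote→Q0. Q0=[P4,P5,P2,P3] Q1=[P1] Q2=[]
t=4-6: P4@Q0 runs 2, rem=5, quantum used, demote→Q1. Q0=[P5,P2,P3] Q1=[P1,P4] Q2=[]
t=6-8: P5@Q0 runs 2, rem=2, quantum used, demote→Q1. Q0=[P2,P3] Q1=[P1,P4,P5] Q2=[]
t=8-9: P2@Q0 runs 1, rem=3, I/O yield, promote→Q0. Q0=[P3,P2] Q1=[P1,P4,P5] Q2=[]
t=9-10: P3@Q0 runs 1, rem=5, I/O yield, promote→Q0. Q0=[P2,P3] Q1=[P1,P4,P5] Q2=[]
t=10-11: P2@Q0 runs 1, rem=2, I/O yield, promote→Q0. Q0=[P3,P2] Q1=[P1,P4,P5] Q2=[]
t=11-12: P3@Q0 runs 1, rem=4, I/O yield, promote→Q0. Q0=[P2,P3] Q1=[P1,P4,P5] Q2=[]
t=12-13: P2@Q0 runs 1, rem=1, I/O yield, promote→Q0. Q0=[P3,P2] Q1=[P1,P4,P5] Q2=[]
t=13-14: P3@Q0 runs 1, rem=3, I/O yield, promote→Q0. Q0=[P2,P3] Q1=[P1,P4,P5] Q2=[]
t=14-15: P2@Q0 runs 1, rem=0, completes. Q0=[P3] Q1=[P1,P4,P5] Q2=[]
t=15-16: P3@Q0 runs 1, rem=2, I/O yield, promote→Q0. Q0=[P3] Q1=[P1,P4,P5] Q2=[]
t=16-17: P3@Q0 runs 1, rem=1, I/O yield, promote→Q0. Q0=[P3] Q1=[P1,P4,P5] Q2=[]
t=17-18: P3@Q0 runs 1, rem=0, completes. Q0=[] Q1=[P1,P4,P5] Q2=[]
t=18-24: P1@Q1 runs 6, rem=4, quantum used, demote→Q2. Q0=[] Q1=[P4,P5] Q2=[P1]
t=24-29: P4@Q1 runs 5, rem=0, completes. Q0=[] Q1=[P5] Q2=[P1]
t=29-31: P5@Q1 runs 2, rem=0, completes. Q0=[] Q1=[] Q2=[P1]
t=31-35: P1@Q2 runs 4, rem=0, completes. Q0=[] Q1=[] Q2=[]

Answer: P2,P3,P4,P5,P1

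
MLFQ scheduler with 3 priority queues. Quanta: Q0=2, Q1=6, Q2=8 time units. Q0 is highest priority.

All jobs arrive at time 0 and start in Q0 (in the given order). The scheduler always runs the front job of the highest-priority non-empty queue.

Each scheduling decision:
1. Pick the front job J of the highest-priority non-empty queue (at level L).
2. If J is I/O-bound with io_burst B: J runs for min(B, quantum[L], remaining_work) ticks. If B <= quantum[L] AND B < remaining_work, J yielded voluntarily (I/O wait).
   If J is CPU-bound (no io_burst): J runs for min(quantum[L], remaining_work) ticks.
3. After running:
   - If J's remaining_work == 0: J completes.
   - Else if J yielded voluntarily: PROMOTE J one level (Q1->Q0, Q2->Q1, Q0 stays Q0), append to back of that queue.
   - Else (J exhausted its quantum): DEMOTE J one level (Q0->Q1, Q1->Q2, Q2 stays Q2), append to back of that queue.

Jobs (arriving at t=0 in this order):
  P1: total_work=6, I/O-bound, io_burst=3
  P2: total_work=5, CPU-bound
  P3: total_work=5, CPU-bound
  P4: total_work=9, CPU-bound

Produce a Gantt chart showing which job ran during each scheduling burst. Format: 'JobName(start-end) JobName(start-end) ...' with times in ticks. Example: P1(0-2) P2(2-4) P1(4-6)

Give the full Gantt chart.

t=0-2: P1@Q0 runs 2, rem=4, quantum used, demote→Q1. Q0=[P2,P3,P4] Q1=[P1] Q2=[]
t=2-4: P2@Q0 runs 2, rem=3, quantum used, demote→Q1. Q0=[P3,P4] Q1=[P1,P2] Q2=[]
t=4-6: P3@Q0 runs 2, rem=3, quantum used, demote→Q1. Q0=[P4] Q1=[P1,P2,P3] Q2=[]
t=6-8: P4@Q0 runs 2, rem=7, quantum used, demote→Q1. Q0=[] Q1=[P1,P2,P3,P4] Q2=[]
t=8-11: P1@Q1 runs 3, rem=1, I/O yield, promote→Q0. Q0=[P1] Q1=[P2,P3,P4] Q2=[]
t=11-12: P1@Q0 runs 1, rem=0, completes. Q0=[] Q1=[P2,P3,P4] Q2=[]
t=12-15: P2@Q1 runs 3, rem=0, completes. Q0=[] Q1=[P3,P4] Q2=[]
t=15-18: P3@Q1 runs 3, rem=0, completes. Q0=[] Q1=[P4] Q2=[]
t=18-24: P4@Q1 runs 6, rem=1, quantum used, demote→Q2. Q0=[] Q1=[] Q2=[P4]
t=24-25: P4@Q2 runs 1, rem=0, completes. Q0=[] Q1=[] Q2=[]

Answer: P1(0-2) P2(2-4) P3(4-6) P4(6-8) P1(8-11) P1(11-12) P2(12-15) P3(15-18) P4(18-24) P4(24-25)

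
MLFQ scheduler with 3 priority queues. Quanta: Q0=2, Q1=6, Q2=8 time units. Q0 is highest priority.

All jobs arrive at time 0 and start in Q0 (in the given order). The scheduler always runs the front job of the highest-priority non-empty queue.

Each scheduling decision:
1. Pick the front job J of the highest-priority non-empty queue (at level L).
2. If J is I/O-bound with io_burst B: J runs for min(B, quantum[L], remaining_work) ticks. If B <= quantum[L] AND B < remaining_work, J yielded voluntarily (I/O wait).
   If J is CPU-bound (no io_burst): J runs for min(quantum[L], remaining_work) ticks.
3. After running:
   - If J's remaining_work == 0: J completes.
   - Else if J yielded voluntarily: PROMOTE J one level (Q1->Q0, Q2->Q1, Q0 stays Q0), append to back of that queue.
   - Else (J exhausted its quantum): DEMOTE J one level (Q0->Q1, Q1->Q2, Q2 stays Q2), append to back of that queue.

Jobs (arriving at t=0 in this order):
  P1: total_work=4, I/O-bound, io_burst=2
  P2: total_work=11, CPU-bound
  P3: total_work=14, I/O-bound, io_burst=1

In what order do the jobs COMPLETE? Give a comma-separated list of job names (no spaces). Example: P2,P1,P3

t=0-2: P1@Q0 runs 2, rem=2, I/O yield, promote→Q0. Q0=[P2,P3,P1] Q1=[] Q2=[]
t=2-4: P2@Q0 runs 2, rem=9, quantum used, demote→Q1. Q0=[P3,P1] Q1=[P2] Q2=[]
t=4-5: P3@Q0 runs 1, rem=13, I/O yield, promote→Q0. Q0=[P1,P3] Q1=[P2] Q2=[]
t=5-7: P1@Q0 runs 2, rem=0, completes. Q0=[P3] Q1=[P2] Q2=[]
t=7-8: P3@Q0 runs 1, rem=12, I/O yield, promote→Q0. Q0=[P3] Q1=[P2] Q2=[]
t=8-9: P3@Q0 runs 1, rem=11, I/O yield, promote→Q0. Q0=[P3] Q1=[P2] Q2=[]
t=9-10: P3@Q0 runs 1, rem=10, I/O yield, promote→Q0. Q0=[P3] Q1=[P2] Q2=[]
t=10-11: P3@Q0 runs 1, rem=9, I/O yield, promote→Q0. Q0=[P3] Q1=[P2] Q2=[]
t=11-12: P3@Q0 runs 1, rem=8, I/O yield, promote→Q0. Q0=[P3] Q1=[P2] Q2=[]
t=12-13: P3@Q0 runs 1, rem=7, I/O yield, promote→Q0. Q0=[P3] Q1=[P2] Q2=[]
t=13-14: P3@Q0 runs 1, rem=6, I/O yield, promote→Q0. Q0=[P3] Q1=[P2] Q2=[]
t=14-15: P3@Q0 runs 1, rem=5, I/O yield, promote→Q0. Q0=[P3] Q1=[P2] Q2=[]
t=15-16: P3@Q0 runs 1, rem=4, I/O yield, promote→Q0. Q0=[P3] Q1=[P2] Q2=[]
t=16-17: P3@Q0 runs 1, rem=3, I/O yield, promote→Q0. Q0=[P3] Q1=[P2] Q2=[]
t=17-18: P3@Q0 runs 1, rem=2, I/O yield, promote→Q0. Q0=[P3] Q1=[P2] Q2=[]
t=18-19: P3@Q0 runs 1, rem=1, I/O yield, promote→Q0. Q0=[P3] Q1=[P2] Q2=[]
t=19-20: P3@Q0 runs 1, rem=0, completes. Q0=[] Q1=[P2] Q2=[]
t=20-26: P2@Q1 runs 6, rem=3, quantum used, demote→Q2. Q0=[] Q1=[] Q2=[P2]
t=26-29: P2@Q2 runs 3, rem=0, completes. Q0=[] Q1=[] Q2=[]

Answer: P1,P3,P2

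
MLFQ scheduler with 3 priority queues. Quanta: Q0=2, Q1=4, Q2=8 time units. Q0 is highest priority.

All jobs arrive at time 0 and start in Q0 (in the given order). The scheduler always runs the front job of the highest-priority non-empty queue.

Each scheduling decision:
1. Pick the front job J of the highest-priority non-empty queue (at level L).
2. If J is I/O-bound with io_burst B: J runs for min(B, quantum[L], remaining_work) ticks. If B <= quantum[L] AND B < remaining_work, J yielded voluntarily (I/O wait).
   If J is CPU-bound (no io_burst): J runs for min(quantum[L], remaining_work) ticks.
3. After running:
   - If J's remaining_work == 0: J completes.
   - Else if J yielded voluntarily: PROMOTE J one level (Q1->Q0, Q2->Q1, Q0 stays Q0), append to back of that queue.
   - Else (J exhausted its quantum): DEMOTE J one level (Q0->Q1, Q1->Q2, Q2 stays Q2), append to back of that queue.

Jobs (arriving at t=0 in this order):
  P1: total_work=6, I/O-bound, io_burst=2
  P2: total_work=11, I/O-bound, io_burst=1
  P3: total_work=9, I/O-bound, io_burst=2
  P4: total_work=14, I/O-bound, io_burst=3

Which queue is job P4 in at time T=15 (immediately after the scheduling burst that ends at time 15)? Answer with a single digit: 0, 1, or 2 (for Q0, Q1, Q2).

Answer: 1

Derivation:
t=0-2: P1@Q0 runs 2, rem=4, I/O yield, promote→Q0. Q0=[P2,P3,P4,P1] Q1=[] Q2=[]
t=2-3: P2@Q0 runs 1, rem=10, I/O yield, promote→Q0. Q0=[P3,P4,P1,P2] Q1=[] Q2=[]
t=3-5: P3@Q0 runs 2, rem=7, I/O yield, promote→Q0. Q0=[P4,P1,P2,P3] Q1=[] Q2=[]
t=5-7: P4@Q0 runs 2, rem=12, quantum used, demote→Q1. Q0=[P1,P2,P3] Q1=[P4] Q2=[]
t=7-9: P1@Q0 runs 2, rem=2, I/O yield, promote→Q0. Q0=[P2,P3,P1] Q1=[P4] Q2=[]
t=9-10: P2@Q0 runs 1, rem=9, I/O yield, promote→Q0. Q0=[P3,P1,P2] Q1=[P4] Q2=[]
t=10-12: P3@Q0 runs 2, rem=5, I/O yield, promote→Q0. Q0=[P1,P2,P3] Q1=[P4] Q2=[]
t=12-14: P1@Q0 runs 2, rem=0, completes. Q0=[P2,P3] Q1=[P4] Q2=[]
t=14-15: P2@Q0 runs 1, rem=8, I/O yield, promote→Q0. Q0=[P3,P2] Q1=[P4] Q2=[]
t=15-17: P3@Q0 runs 2, rem=3, I/O yield, promote→Q0. Q0=[P2,P3] Q1=[P4] Q2=[]
t=17-18: P2@Q0 runs 1, rem=7, I/O yield, promote→Q0. Q0=[P3,P2] Q1=[P4] Q2=[]
t=18-20: P3@Q0 runs 2, rem=1, I/O yield, promote→Q0. Q0=[P2,P3] Q1=[P4] Q2=[]
t=20-21: P2@Q0 runs 1, rem=6, I/O yield, promote→Q0. Q0=[P3,P2] Q1=[P4] Q2=[]
t=21-22: P3@Q0 runs 1, rem=0, completes. Q0=[P2] Q1=[P4] Q2=[]
t=22-23: P2@Q0 runs 1, rem=5, I/O yield, promote→Q0. Q0=[P2] Q1=[P4] Q2=[]
t=23-24: P2@Q0 runs 1, rem=4, I/O yield, promote→Q0. Q0=[P2] Q1=[P4] Q2=[]
t=24-25: P2@Q0 runs 1, rem=3, I/O yield, promote→Q0. Q0=[P2] Q1=[P4] Q2=[]
t=25-26: P2@Q0 runs 1, rem=2, I/O yield, promote→Q0. Q0=[P2] Q1=[P4] Q2=[]
t=26-27: P2@Q0 runs 1, rem=1, I/O yield, promote→Q0. Q0=[P2] Q1=[P4] Q2=[]
t=27-28: P2@Q0 runs 1, rem=0, completes. Q0=[] Q1=[P4] Q2=[]
t=28-31: P4@Q1 runs 3, rem=9, I/O yield, promote→Q0. Q0=[P4] Q1=[] Q2=[]
t=31-33: P4@Q0 runs 2, rem=7, quantum used, demote→Q1. Q0=[] Q1=[P4] Q2=[]
t=33-36: P4@Q1 runs 3, rem=4, I/O yield, promote→Q0. Q0=[P4] Q1=[] Q2=[]
t=36-38: P4@Q0 runs 2, rem=2, quantum used, demote→Q1. Q0=[] Q1=[P4] Q2=[]
t=38-40: P4@Q1 runs 2, rem=0, completes. Q0=[] Q1=[] Q2=[]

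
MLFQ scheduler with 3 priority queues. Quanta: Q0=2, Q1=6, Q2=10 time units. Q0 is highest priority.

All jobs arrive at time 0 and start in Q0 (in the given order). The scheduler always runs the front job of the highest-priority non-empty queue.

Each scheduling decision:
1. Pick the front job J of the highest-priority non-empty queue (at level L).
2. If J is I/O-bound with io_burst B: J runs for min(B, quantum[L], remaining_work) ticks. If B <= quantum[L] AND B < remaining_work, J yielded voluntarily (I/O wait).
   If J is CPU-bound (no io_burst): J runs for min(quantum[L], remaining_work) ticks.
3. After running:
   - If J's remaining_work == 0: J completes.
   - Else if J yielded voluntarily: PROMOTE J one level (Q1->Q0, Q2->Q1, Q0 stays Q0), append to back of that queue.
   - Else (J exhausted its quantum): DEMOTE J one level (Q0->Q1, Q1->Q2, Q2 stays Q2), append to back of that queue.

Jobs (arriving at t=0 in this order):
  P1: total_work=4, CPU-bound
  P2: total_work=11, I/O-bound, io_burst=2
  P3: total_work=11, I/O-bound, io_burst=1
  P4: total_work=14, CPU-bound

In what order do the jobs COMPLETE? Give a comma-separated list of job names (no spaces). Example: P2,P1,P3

t=0-2: P1@Q0 runs 2, rem=2, quantum used, demote→Q1. Q0=[P2,P3,P4] Q1=[P1] Q2=[]
t=2-4: P2@Q0 runs 2, rem=9, I/O yield, promote→Q0. Q0=[P3,P4,P2] Q1=[P1] Q2=[]
t=4-5: P3@Q0 runs 1, rem=10, I/O yield, promote→Q0. Q0=[P4,P2,P3] Q1=[P1] Q2=[]
t=5-7: P4@Q0 runs 2, rem=12, quantum used, demote→Q1. Q0=[P2,P3] Q1=[P1,P4] Q2=[]
t=7-9: P2@Q0 runs 2, rem=7, I/O yield, promote→Q0. Q0=[P3,P2] Q1=[P1,P4] Q2=[]
t=9-10: P3@Q0 runs 1, rem=9, I/O yield, promote→Q0. Q0=[P2,P3] Q1=[P1,P4] Q2=[]
t=10-12: P2@Q0 runs 2, rem=5, I/O yield, promote→Q0. Q0=[P3,P2] Q1=[P1,P4] Q2=[]
t=12-13: P3@Q0 runs 1, rem=8, I/O yield, promote→Q0. Q0=[P2,P3] Q1=[P1,P4] Q2=[]
t=13-15: P2@Q0 runs 2, rem=3, I/O yield, promote→Q0. Q0=[P3,P2] Q1=[P1,P4] Q2=[]
t=15-16: P3@Q0 runs 1, rem=7, I/O yield, promote→Q0. Q0=[P2,P3] Q1=[P1,P4] Q2=[]
t=16-18: P2@Q0 runs 2, rem=1, I/O yield, promote→Q0. Q0=[P3,P2] Q1=[P1,P4] Q2=[]
t=18-19: P3@Q0 runs 1, rem=6, I/O yield, promote→Q0. Q0=[P2,P3] Q1=[P1,P4] Q2=[]
t=19-20: P2@Q0 runs 1, rem=0, completes. Q0=[P3] Q1=[P1,P4] Q2=[]
t=20-21: P3@Q0 runs 1, rem=5, I/O yield, promote→Q0. Q0=[P3] Q1=[P1,P4] Q2=[]
t=21-22: P3@Q0 runs 1, rem=4, I/O yield, promote→Q0. Q0=[P3] Q1=[P1,P4] Q2=[]
t=22-23: P3@Q0 runs 1, rem=3, I/O yield, promote→Q0. Q0=[P3] Q1=[P1,P4] Q2=[]
t=23-24: P3@Q0 runs 1, rem=2, I/O yield, promote→Q0. Q0=[P3] Q1=[P1,P4] Q2=[]
t=24-25: P3@Q0 runs 1, rem=1, I/O yield, promote→Q0. Q0=[P3] Q1=[P1,P4] Q2=[]
t=25-26: P3@Q0 runs 1, rem=0, completes. Q0=[] Q1=[P1,P4] Q2=[]
t=26-28: P1@Q1 runs 2, rem=0, completes. Q0=[] Q1=[P4] Q2=[]
t=28-34: P4@Q1 runs 6, rem=6, quantum used, demote→Q2. Q0=[] Q1=[] Q2=[P4]
t=34-40: P4@Q2 runs 6, rem=0, completes. Q0=[] Q1=[] Q2=[]

Answer: P2,P3,P1,P4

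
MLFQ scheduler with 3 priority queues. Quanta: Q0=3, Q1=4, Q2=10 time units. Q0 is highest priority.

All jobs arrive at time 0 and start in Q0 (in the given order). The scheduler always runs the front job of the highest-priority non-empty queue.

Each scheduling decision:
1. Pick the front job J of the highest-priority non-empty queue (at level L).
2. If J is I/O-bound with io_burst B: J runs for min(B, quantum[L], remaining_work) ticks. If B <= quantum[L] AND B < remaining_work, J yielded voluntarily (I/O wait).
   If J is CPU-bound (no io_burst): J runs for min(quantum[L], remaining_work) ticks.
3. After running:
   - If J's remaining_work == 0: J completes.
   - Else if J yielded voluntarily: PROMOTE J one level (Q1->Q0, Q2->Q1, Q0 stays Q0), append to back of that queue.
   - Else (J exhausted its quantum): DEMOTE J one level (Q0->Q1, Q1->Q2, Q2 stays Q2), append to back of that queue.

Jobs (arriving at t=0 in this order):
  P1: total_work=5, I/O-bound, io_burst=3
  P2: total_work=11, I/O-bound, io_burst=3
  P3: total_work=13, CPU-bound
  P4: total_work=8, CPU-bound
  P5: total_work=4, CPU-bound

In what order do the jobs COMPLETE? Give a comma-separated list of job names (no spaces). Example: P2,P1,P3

t=0-3: P1@Q0 runs 3, rem=2, I/O yield, promote→Q0. Q0=[P2,P3,P4,P5,P1] Q1=[] Q2=[]
t=3-6: P2@Q0 runs 3, rem=8, I/O yield, promote→Q0. Q0=[P3,P4,P5,P1,P2] Q1=[] Q2=[]
t=6-9: P3@Q0 runs 3, rem=10, quantum used, demote→Q1. Q0=[P4,P5,P1,P2] Q1=[P3] Q2=[]
t=9-12: P4@Q0 runs 3, rem=5, quantum used, demote→Q1. Q0=[P5,P1,P2] Q1=[P3,P4] Q2=[]
t=12-15: P5@Q0 runs 3, rem=1, quantum used, demote→Q1. Q0=[P1,P2] Q1=[P3,P4,P5] Q2=[]
t=15-17: P1@Q0 runs 2, rem=0, completes. Q0=[P2] Q1=[P3,P4,P5] Q2=[]
t=17-20: P2@Q0 runs 3, rem=5, I/O yield, promote→Q0. Q0=[P2] Q1=[P3,P4,P5] Q2=[]
t=20-23: P2@Q0 runs 3, rem=2, I/O yield, promote→Q0. Q0=[P2] Q1=[P3,P4,P5] Q2=[]
t=23-25: P2@Q0 runs 2, rem=0, completes. Q0=[] Q1=[P3,P4,P5] Q2=[]
t=25-29: P3@Q1 runs 4, rem=6, quantum used, demote→Q2. Q0=[] Q1=[P4,P5] Q2=[P3]
t=29-33: P4@Q1 runs 4, rem=1, quantum used, demote→Q2. Q0=[] Q1=[P5] Q2=[P3,P4]
t=33-34: P5@Q1 runs 1, rem=0, completes. Q0=[] Q1=[] Q2=[P3,P4]
t=34-40: P3@Q2 runs 6, rem=0, completes. Q0=[] Q1=[] Q2=[P4]
t=40-41: P4@Q2 runs 1, rem=0, completes. Q0=[] Q1=[] Q2=[]

Answer: P1,P2,P5,P3,P4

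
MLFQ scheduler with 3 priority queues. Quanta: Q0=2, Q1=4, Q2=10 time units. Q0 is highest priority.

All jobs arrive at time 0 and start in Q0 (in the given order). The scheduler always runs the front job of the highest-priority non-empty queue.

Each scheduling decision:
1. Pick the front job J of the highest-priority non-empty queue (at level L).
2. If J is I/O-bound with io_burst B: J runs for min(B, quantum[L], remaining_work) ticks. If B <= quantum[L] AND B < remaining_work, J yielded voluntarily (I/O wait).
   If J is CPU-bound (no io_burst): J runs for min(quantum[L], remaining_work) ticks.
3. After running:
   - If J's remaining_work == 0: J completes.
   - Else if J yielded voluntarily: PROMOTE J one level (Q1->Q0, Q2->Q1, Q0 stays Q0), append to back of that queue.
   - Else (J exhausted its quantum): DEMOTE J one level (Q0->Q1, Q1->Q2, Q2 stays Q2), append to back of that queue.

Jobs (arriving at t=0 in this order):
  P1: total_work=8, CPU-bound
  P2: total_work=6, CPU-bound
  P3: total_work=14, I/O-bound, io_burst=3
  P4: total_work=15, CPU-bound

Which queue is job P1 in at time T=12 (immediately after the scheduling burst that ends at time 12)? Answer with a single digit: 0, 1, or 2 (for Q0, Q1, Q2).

Answer: 2

Derivation:
t=0-2: P1@Q0 runs 2, rem=6, quantum used, demote→Q1. Q0=[P2,P3,P4] Q1=[P1] Q2=[]
t=2-4: P2@Q0 runs 2, rem=4, quantum used, demote→Q1. Q0=[P3,P4] Q1=[P1,P2] Q2=[]
t=4-6: P3@Q0 runs 2, rem=12, quantum used, demote→Q1. Q0=[P4] Q1=[P1,P2,P3] Q2=[]
t=6-8: P4@Q0 runs 2, rem=13, quantum used, demote→Q1. Q0=[] Q1=[P1,P2,P3,P4] Q2=[]
t=8-12: P1@Q1 runs 4, rem=2, quantum used, demote→Q2. Q0=[] Q1=[P2,P3,P4] Q2=[P1]
t=12-16: P2@Q1 runs 4, rem=0, completes. Q0=[] Q1=[P3,P4] Q2=[P1]
t=16-19: P3@Q1 runs 3, rem=9, I/O yield, promote→Q0. Q0=[P3] Q1=[P4] Q2=[P1]
t=19-21: P3@Q0 runs 2, rem=7, quantum used, demote→Q1. Q0=[] Q1=[P4,P3] Q2=[P1]
t=21-25: P4@Q1 runs 4, rem=9, quantum used, demote→Q2. Q0=[] Q1=[P3] Q2=[P1,P4]
t=25-28: P3@Q1 runs 3, rem=4, I/O yield, promote→Q0. Q0=[P3] Q1=[] Q2=[P1,P4]
t=28-30: P3@Q0 runs 2, rem=2, quantum used, demote→Q1. Q0=[] Q1=[P3] Q2=[P1,P4]
t=30-32: P3@Q1 runs 2, rem=0, completes. Q0=[] Q1=[] Q2=[P1,P4]
t=32-34: P1@Q2 runs 2, rem=0, completes. Q0=[] Q1=[] Q2=[P4]
t=34-43: P4@Q2 runs 9, rem=0, completes. Q0=[] Q1=[] Q2=[]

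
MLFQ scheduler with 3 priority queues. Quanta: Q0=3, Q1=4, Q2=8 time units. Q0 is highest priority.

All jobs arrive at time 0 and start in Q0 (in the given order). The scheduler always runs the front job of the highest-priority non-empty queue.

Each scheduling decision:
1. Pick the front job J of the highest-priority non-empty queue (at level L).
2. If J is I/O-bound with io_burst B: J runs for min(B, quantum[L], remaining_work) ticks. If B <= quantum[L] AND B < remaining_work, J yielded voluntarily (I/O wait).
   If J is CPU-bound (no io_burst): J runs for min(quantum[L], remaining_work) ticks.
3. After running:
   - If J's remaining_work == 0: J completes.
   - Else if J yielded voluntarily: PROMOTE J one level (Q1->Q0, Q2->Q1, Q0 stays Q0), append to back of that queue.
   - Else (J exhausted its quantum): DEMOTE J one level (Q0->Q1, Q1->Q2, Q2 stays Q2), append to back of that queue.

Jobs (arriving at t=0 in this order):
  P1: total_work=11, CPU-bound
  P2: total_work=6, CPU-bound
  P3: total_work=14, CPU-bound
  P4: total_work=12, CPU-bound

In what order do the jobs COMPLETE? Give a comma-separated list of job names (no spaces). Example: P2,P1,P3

Answer: P2,P1,P3,P4

Derivation:
t=0-3: P1@Q0 runs 3, rem=8, quantum used, demote→Q1. Q0=[P2,P3,P4] Q1=[P1] Q2=[]
t=3-6: P2@Q0 runs 3, rem=3, quantum used, demote→Q1. Q0=[P3,P4] Q1=[P1,P2] Q2=[]
t=6-9: P3@Q0 runs 3, rem=11, quantum used, demote→Q1. Q0=[P4] Q1=[P1,P2,P3] Q2=[]
t=9-12: P4@Q0 runs 3, rem=9, quantum used, demote→Q1. Q0=[] Q1=[P1,P2,P3,P4] Q2=[]
t=12-16: P1@Q1 runs 4, rem=4, quantum used, demote→Q2. Q0=[] Q1=[P2,P3,P4] Q2=[P1]
t=16-19: P2@Q1 runs 3, rem=0, completes. Q0=[] Q1=[P3,P4] Q2=[P1]
t=19-23: P3@Q1 runs 4, rem=7, quantum used, demote→Q2. Q0=[] Q1=[P4] Q2=[P1,P3]
t=23-27: P4@Q1 runs 4, rem=5, quantum used, demote→Q2. Q0=[] Q1=[] Q2=[P1,P3,P4]
t=27-31: P1@Q2 runs 4, rem=0, completes. Q0=[] Q1=[] Q2=[P3,P4]
t=31-38: P3@Q2 runs 7, rem=0, completes. Q0=[] Q1=[] Q2=[P4]
t=38-43: P4@Q2 runs 5, rem=0, completes. Q0=[] Q1=[] Q2=[]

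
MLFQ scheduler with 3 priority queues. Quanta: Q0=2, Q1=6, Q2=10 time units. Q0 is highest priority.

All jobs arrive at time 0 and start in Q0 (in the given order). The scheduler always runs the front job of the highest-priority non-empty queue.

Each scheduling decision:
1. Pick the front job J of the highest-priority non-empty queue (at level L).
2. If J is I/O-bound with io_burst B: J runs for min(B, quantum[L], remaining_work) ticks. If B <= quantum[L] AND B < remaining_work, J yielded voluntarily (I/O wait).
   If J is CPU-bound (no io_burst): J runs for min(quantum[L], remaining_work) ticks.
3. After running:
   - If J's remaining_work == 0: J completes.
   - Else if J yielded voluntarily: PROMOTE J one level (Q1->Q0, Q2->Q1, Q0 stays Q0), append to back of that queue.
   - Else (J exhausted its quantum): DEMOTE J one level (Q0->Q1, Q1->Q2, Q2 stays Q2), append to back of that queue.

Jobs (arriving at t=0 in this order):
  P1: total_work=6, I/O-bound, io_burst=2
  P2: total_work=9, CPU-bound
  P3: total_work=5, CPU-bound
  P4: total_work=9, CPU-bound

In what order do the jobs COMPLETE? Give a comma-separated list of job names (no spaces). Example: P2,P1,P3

t=0-2: P1@Q0 runs 2, rem=4, I/O yield, promote→Q0. Q0=[P2,P3,P4,P1] Q1=[] Q2=[]
t=2-4: P2@Q0 runs 2, rem=7, quantum used, demote→Q1. Q0=[P3,P4,P1] Q1=[P2] Q2=[]
t=4-6: P3@Q0 runs 2, rem=3, quantum used, demote→Q1. Q0=[P4,P1] Q1=[P2,P3] Q2=[]
t=6-8: P4@Q0 runs 2, rem=7, quantum used, demote→Q1. Q0=[P1] Q1=[P2,P3,P4] Q2=[]
t=8-10: P1@Q0 runs 2, rem=2, I/O yield, promote→Q0. Q0=[P1] Q1=[P2,P3,P4] Q2=[]
t=10-12: P1@Q0 runs 2, rem=0, completes. Q0=[] Q1=[P2,P3,P4] Q2=[]
t=12-18: P2@Q1 runs 6, rem=1, quantum used, demote→Q2. Q0=[] Q1=[P3,P4] Q2=[P2]
t=18-21: P3@Q1 runs 3, rem=0, completes. Q0=[] Q1=[P4] Q2=[P2]
t=21-27: P4@Q1 runs 6, rem=1, quantum used, demote→Q2. Q0=[] Q1=[] Q2=[P2,P4]
t=27-28: P2@Q2 runs 1, rem=0, completes. Q0=[] Q1=[] Q2=[P4]
t=28-29: P4@Q2 runs 1, rem=0, completes. Q0=[] Q1=[] Q2=[]

Answer: P1,P3,P2,P4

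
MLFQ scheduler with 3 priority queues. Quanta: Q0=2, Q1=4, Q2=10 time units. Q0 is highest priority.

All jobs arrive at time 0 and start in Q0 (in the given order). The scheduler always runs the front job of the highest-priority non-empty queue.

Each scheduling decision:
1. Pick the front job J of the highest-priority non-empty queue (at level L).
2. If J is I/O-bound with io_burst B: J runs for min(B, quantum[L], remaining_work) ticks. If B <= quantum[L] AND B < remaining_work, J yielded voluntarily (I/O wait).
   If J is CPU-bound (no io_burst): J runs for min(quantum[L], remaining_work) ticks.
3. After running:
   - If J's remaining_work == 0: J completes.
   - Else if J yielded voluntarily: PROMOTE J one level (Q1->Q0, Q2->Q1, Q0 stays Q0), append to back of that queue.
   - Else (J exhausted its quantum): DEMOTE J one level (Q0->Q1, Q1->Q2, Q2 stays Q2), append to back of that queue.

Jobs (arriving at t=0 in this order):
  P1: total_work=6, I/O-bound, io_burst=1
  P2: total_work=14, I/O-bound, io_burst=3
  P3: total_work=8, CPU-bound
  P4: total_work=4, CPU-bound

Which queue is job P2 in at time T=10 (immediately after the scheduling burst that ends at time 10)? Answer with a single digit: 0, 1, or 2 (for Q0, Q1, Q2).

t=0-1: P1@Q0 runs 1, rem=5, I/O yield, promote→Q0. Q0=[P2,P3,P4,P1] Q1=[] Q2=[]
t=1-3: P2@Q0 runs 2, rem=12, quantum used, demote→Q1. Q0=[P3,P4,P1] Q1=[P2] Q2=[]
t=3-5: P3@Q0 runs 2, rem=6, quantum used, demote→Q1. Q0=[P4,P1] Q1=[P2,P3] Q2=[]
t=5-7: P4@Q0 runs 2, rem=2, quantum used, demote→Q1. Q0=[P1] Q1=[P2,P3,P4] Q2=[]
t=7-8: P1@Q0 runs 1, rem=4, I/O yield, promote→Q0. Q0=[P1] Q1=[P2,P3,P4] Q2=[]
t=8-9: P1@Q0 runs 1, rem=3, I/O yield, promote→Q0. Q0=[P1] Q1=[P2,P3,P4] Q2=[]
t=9-10: P1@Q0 runs 1, rem=2, I/O yield, promote→Q0. Q0=[P1] Q1=[P2,P3,P4] Q2=[]
t=10-11: P1@Q0 runs 1, rem=1, I/O yield, promote→Q0. Q0=[P1] Q1=[P2,P3,P4] Q2=[]
t=11-12: P1@Q0 runs 1, rem=0, completes. Q0=[] Q1=[P2,P3,P4] Q2=[]
t=12-15: P2@Q1 runs 3, rem=9, I/O yield, promote→Q0. Q0=[P2] Q1=[P3,P4] Q2=[]
t=15-17: P2@Q0 runs 2, rem=7, quantum used, demote→Q1. Q0=[] Q1=[P3,P4,P2] Q2=[]
t=17-21: P3@Q1 runs 4, rem=2, quantum used, demote→Q2. Q0=[] Q1=[P4,P2] Q2=[P3]
t=21-23: P4@Q1 runs 2, rem=0, completes. Q0=[] Q1=[P2] Q2=[P3]
t=23-26: P2@Q1 runs 3, rem=4, I/O yield, promote→Q0. Q0=[P2] Q1=[] Q2=[P3]
t=26-28: P2@Q0 runs 2, rem=2, quantum used, demote→Q1. Q0=[] Q1=[P2] Q2=[P3]
t=28-30: P2@Q1 runs 2, rem=0, completes. Q0=[] Q1=[] Q2=[P3]
t=30-32: P3@Q2 runs 2, rem=0, completes. Q0=[] Q1=[] Q2=[]

Answer: 1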